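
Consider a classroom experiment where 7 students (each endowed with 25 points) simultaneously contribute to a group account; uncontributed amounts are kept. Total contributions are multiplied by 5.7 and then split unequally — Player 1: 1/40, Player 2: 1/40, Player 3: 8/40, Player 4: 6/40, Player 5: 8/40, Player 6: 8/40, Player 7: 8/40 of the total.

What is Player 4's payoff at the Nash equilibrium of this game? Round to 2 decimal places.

Each unit j contributes comes back to j as 5.7 × (j's share), so j prefers to contribute only if that share exceeds 1/5.7 = 0.1754; otherwise keeping the unit dominates.
The shares above 0.1754 belong to Player 3, Player 5, Player 6 and Player 7, contributing 25 each; the remaining 3 contribute 0. Total contributed: 100.
Player 4 keeps 25 and receives 5.7 × 100 × 6/40 = 85.50 from the group account, for a payoff of 110.50.

110.50 points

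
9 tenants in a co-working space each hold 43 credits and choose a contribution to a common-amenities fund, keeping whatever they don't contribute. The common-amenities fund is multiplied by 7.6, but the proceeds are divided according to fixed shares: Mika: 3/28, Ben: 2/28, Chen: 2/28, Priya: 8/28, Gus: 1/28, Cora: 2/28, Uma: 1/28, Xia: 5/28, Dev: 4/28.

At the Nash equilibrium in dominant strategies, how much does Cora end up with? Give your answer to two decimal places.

Each unit j contributes comes back to j as 7.6 × (j's share), so j prefers to contribute only if that share exceeds 1/7.6 = 0.1316; otherwise keeping the unit dominates.
Priya, Xia and Dev are above the threshold, contributing 43 each; the remaining 6 contribute 0. Total contributed: 129.
Cora keeps 43 and receives 7.6 × 129 × 2/28 = 70.03 from the common-amenities fund, for a payoff of 113.03.

113.03 credits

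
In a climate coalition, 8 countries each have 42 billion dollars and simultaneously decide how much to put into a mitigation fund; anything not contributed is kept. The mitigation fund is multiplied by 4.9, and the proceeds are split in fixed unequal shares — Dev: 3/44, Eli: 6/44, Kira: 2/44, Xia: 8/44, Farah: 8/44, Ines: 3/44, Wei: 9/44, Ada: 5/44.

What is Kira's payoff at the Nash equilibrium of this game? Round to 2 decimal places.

For player j, contributing a unit is worthwhile iff 4.9 × (j's share) ≥ 1, i.e. iff j's share is at least 0.2041.
Only Wei (9/44) clears that bar, contributing 42; the remaining 7 contribute 0. Total contributed: 42.
Kira keeps 42 and receives 4.9 × 42 × 2/44 = 9.35 from the mitigation fund, for a payoff of 51.35.

51.35 billion dollars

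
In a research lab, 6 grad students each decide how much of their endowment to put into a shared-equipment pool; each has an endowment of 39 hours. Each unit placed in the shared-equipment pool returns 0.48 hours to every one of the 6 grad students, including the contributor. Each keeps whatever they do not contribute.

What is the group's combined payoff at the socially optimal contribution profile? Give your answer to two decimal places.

Each contributed unit returns 2.880 to the group as a whole (0.48 to each of 6 players), which exceeds 1, so the social optimum is full contribution: group total = 2.880 × 234 = 673.92.

673.92 hours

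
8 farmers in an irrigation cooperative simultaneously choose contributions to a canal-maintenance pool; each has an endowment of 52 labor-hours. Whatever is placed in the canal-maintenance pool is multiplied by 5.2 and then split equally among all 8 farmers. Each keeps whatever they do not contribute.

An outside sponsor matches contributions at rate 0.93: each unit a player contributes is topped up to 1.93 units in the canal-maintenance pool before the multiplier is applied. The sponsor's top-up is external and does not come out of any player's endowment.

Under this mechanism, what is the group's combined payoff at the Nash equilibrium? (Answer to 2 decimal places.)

4174.98 labor-hours

The effective private return per unit is now 5.2 × 1.93 / 8 = 1.2545 > 1, so every player's dominant strategy flips to full contribution.
So the Nash equilibrium is full contribution by all 8; the group earns 5.2 × 1.93 × 416 = 4174.98.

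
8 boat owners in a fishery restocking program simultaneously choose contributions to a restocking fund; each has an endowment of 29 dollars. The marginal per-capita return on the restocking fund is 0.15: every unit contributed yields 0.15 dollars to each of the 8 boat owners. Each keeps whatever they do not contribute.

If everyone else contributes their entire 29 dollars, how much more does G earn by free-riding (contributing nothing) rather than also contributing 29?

Switching from a contribution of 29 to 0 lets G keep an extra 29 dollars, but lowers the restocking fund by 29, which costs G their own share of that drop: 0.15 × 29 = 4.35.
Net gain = 29 − 4.35 = 24.65. The private return per contributed unit (0.15) is below 1, so free-riding is indeed the best response regardless of what the others do.

24.65 dollars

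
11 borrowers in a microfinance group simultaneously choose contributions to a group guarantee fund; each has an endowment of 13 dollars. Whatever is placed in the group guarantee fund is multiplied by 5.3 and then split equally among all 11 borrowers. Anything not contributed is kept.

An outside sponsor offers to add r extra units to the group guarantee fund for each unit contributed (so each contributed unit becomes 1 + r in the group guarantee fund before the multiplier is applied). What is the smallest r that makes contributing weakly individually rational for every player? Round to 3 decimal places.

1.075

With matching at rate r, one contributed unit becomes (1 + r) in the group guarantee fund and returns 5.3 × (1 + r) / 11 to the contributor.
Setting this equal to 1: 1 + r = 11/5.3 = 2.0755.
So the minimum matching rate is r = 2.0755 − 1 = 1.075.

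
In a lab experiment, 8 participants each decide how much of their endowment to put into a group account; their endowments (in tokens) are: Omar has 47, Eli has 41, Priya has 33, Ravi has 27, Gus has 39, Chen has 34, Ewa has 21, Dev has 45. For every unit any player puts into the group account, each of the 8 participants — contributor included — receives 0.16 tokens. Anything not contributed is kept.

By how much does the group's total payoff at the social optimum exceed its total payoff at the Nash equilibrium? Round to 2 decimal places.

The private return per contributed unit is 0.16 < 1 for everyone, so the Nash equilibrium is zero contribution and the group total is Σ E_j = 47 + 41 + 33 + 27 + 39 + 34 + 21 + 45 = 287.
Each contributed unit returns 1.280 to the group, so the social optimum is full contribution by everyone: group total = 1.280 × 287 = 367.36.
Efficiency loss = (1.280 − 1) × 287 = 80.36.

80.36 tokens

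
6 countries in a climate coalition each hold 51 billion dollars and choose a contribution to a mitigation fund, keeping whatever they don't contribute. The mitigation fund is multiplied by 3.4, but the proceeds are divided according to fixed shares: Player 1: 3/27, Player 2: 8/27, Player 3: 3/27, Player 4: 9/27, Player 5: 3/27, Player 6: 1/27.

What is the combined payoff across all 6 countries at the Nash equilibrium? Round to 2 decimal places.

Player j's private return per contributed unit is 3.4 × (j's share). Contributing is weakly dominant for j when that share is at least 1/3.4 = 0.2941, and contributing 0 is dominant otherwise.
Player 2 and Player 4 are above the threshold, contributing 51 each; the remaining 4 contribute 0. Total contributed: 102.
The mitigation fund pays out 3.4 × 102 = 346.80 in total (split across the unequal shares, but the aggregate is all that matters for the group sum).
The 4 free-riders keep 51 each, adding 204. Group total = 204 + 346.80 = 550.80.

550.80 billion dollars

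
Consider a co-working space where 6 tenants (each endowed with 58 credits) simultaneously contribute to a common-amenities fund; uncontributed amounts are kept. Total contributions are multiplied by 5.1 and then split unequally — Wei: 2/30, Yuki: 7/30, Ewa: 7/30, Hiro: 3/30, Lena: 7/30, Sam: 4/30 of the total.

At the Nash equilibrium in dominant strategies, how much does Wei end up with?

For player j, contributing a unit is worthwhile iff 5.1 × (j's share) ≥ 1, i.e. iff j's share is at least 0.1961.
The shares above 0.1961 belong to Yuki, Ewa and Lena, contributing 58 each; the remaining 3 contribute 0. Total contributed: 174.
Wei keeps 58 and receives 5.1 × 174 × 2/30 = 59.16 from the common-amenities fund, for a payoff of 117.16.

117.16 credits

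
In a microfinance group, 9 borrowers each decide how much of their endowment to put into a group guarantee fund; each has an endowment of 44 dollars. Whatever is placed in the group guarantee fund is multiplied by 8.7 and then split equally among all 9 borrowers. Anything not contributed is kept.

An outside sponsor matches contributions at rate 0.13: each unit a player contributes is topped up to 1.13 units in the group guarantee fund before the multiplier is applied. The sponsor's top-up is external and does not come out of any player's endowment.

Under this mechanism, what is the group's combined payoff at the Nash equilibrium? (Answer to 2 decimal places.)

With the mechanism, a contributed unit returns 8.7 × 1.13 / 9 = 1.0923 per unit of net cost to the contributor — now above 1 — so contributing fully is weakly dominant for every player.
At the Nash equilibrium everyone contributes 44. Group total payoff = 8.7 × 1.13 × 396 = 3893.08.

3893.08 dollars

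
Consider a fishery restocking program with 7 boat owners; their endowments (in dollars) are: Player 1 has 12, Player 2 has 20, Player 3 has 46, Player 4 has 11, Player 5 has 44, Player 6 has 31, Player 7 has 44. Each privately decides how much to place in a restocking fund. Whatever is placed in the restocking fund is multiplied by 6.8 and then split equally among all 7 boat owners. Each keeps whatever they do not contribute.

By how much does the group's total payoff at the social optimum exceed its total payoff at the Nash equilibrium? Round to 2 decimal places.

The private return per contributed unit is 6.8/7 = 0.9714 < 1 for every player regardless of endowment, so the Nash equilibrium is zero contribution and the group total is Σ E_j = 12 + 20 + 46 + 11 + 44 + 31 + 44 = 208.
Each contributed unit returns 6.800 to the group, so the social optimum is full contribution by everyone: group total = 6.800 × 208 = 1414.40.
Efficiency loss = (6.800 − 1) × 208 = 1206.40.

1206.40 dollars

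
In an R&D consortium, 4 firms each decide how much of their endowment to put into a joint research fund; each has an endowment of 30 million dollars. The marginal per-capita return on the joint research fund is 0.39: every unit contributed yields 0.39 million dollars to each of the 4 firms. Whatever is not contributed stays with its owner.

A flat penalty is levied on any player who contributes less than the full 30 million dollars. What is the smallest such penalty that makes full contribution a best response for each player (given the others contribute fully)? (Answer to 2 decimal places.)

Given the others contribute fully, the best deviation is to contribute 0 (any partial contribution still incurs the fine and gives up units whose private return 0.39 is below 1).
Deviating from 30 to 0 saves 30 million dollars but forfeits the deviator's share of the drop in the joint research fund: 0.39 × 30 = 11.70.
So the deviation gain is 30 − 11.70 = 18.30, and the fine must be at least 18.30 million dollars to wipe it out.

18.30 million dollars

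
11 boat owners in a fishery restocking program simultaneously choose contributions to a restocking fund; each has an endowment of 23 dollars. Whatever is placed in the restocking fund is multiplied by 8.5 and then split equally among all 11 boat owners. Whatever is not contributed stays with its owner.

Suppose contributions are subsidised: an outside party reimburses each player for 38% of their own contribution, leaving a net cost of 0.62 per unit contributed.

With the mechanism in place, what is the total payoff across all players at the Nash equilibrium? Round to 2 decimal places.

2246.64 dollars

With the mechanism, a contributed unit returns (8.5/11) / 0.62 = 1.2463 per unit of net cost to the contributor — now above 1 — so contributing fully is weakly dominant for every player.
So the Nash equilibrium is full contribution by all 11; the group earns 11 × (23 × 0.38 + 8.5 × 23) = 2246.64.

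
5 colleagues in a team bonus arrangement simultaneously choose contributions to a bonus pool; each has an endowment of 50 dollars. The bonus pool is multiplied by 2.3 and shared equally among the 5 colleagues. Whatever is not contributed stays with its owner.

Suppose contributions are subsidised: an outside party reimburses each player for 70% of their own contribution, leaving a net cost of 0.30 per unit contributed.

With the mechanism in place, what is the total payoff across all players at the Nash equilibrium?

750.00 dollars

The effective private return per unit is now (2.3/5) / 0.30 = 1.5333 > 1, so every player's dominant strategy flips to full contribution.
At the Nash equilibrium everyone contributes 50. Group total payoff = 5 × (50 × 0.70 + 2.3 × 50) = 750.00.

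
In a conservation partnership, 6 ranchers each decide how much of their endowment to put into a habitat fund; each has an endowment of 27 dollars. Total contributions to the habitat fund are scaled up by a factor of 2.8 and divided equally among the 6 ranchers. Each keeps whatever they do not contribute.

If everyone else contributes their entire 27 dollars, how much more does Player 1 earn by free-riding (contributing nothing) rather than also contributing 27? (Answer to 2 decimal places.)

14.40 dollars

Switching from a contribution of 27 to 0 lets Player 1 keep an extra 27 dollars, but lowers the habitat fund by 27, which costs Player 1 their own share of that drop: 2.8/6 × 27 = 12.60.
Net gain = 27 − 12.60 = 14.40. The private return per contributed unit (0.4667) is below 1, so free-riding is indeed the best response regardless of what the others do.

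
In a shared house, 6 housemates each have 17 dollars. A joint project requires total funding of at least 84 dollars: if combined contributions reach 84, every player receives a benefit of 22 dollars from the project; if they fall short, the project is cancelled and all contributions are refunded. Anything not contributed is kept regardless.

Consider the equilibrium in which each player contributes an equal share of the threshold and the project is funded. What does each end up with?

25 dollars

Equal share of the threshold: 84/6 = 14.
At this profile no one gains by cutting their contribution: any cut drops the total below 84, the project is cancelled, contributions are refunded, and the deviator ends with 17, which is less than 17 − 14 + 22 = 25. Contributing more than 14 just wastes the excess. So contributing exactly 14 is a best response.
Each player's payoff: 17 − 14 + 22 = 25.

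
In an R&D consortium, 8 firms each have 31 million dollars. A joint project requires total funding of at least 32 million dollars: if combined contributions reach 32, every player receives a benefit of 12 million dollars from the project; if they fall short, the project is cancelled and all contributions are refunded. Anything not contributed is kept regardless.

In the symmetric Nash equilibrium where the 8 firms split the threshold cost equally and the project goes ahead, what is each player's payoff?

39 million dollars

Equal share of the threshold: 32/8 = 4.
At this profile no one gains by cutting their contribution: any cut drops the total below 32, the project is cancelled, contributions are refunded, and the deviator ends with 31, which is less than 31 − 4 + 12 = 39. Contributing more than 4 just wastes the excess. So contributing exactly 4 is a best response.
Each player's payoff: 31 − 4 + 12 = 39.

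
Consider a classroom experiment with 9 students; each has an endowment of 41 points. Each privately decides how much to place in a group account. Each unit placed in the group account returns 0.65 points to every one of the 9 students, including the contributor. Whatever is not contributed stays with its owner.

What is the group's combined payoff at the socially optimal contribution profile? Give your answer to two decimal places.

Each contributed unit returns 5.850 to the group as a whole (0.65 to each of 9 players), which exceeds 1, so the social optimum is full contribution: group total = 5.850 × 369 = 2158.65.

2158.65 points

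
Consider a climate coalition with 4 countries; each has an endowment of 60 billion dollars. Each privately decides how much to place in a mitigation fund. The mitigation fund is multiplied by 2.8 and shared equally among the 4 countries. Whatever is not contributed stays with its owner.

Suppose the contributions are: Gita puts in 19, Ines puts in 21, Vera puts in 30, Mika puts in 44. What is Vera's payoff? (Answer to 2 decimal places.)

109.80 billion dollars

Total contributed: 19 + 21 + 30 + 44 = 114.
Each receives 2.8 × 114 / 4 = 79.80 from the mitigation fund.
Vera keeps 60 − 30 = 30, so Vera's payoff is 30 + 79.80 = 109.80.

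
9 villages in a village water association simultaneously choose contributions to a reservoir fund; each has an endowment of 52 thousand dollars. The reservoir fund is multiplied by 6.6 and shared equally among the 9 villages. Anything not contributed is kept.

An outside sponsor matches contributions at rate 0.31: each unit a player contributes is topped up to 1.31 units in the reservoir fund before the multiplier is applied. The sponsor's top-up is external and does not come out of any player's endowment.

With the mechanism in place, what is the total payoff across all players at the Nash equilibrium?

468.00 thousand dollars

The effective private return is 6.6 × 1.31 / 9 = 0.9607, which is still under 1, so the mechanism doesn't change anyone's dominant strategy: zero contribution.
Everyone keeps their endowment and the group total is 9 × 52 = 468.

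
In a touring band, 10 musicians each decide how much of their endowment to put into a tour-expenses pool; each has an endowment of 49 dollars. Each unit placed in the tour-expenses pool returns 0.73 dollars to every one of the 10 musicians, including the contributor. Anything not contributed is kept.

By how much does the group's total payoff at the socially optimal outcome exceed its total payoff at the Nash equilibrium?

3087.00 dollars

The private return per contributed unit is 0.73 < 1, so contributing 0 is dominant for every player. At the Nash equilibrium everyone keeps their 49, and the group total is 10 × 49 = 490.
Each contributed unit returns 7.300 to the group as a whole (0.73 to each of 10 players), which exceeds 1, so the social optimum is full contribution: group total = 7.300 × 490 = 3577.00.
Efficiency loss = 3577.00 − 490 = 3087.00.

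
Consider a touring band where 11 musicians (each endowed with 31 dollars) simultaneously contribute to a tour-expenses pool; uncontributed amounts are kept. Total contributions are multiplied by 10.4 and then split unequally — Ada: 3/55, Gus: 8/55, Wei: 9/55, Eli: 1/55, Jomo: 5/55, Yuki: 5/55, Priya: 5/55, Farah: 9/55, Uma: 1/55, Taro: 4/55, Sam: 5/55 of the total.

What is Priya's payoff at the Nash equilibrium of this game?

118.93 dollars

Each unit j contributes comes back to j as 10.4 × (j's share), so j prefers to contribute only if that share exceeds 1/10.4 = 0.0962; otherwise keeping the unit dominates.
The shares above 0.0962 belong to Gus, Wei and Farah, contributing 31 each; the remaining 8 contribute 0. Total contributed: 93.
Priya keeps 31 and receives 10.4 × 93 × 5/55 = 87.93 from the tour-expenses pool, for a payoff of 118.93.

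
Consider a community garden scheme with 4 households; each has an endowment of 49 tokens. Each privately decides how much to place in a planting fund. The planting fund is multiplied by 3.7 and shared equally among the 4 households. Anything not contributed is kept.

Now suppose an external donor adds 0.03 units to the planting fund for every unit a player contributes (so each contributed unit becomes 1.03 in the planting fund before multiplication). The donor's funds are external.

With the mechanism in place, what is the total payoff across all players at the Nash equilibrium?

196.00 tokens

With the mechanism, a contributed unit returns 3.7 × 1.03 / 4 = 0.9528 per unit of net cost — still below 1 — so contributing 0 remains dominant for every player.
Everyone keeps their endowment and the group total is 4 × 49 = 196.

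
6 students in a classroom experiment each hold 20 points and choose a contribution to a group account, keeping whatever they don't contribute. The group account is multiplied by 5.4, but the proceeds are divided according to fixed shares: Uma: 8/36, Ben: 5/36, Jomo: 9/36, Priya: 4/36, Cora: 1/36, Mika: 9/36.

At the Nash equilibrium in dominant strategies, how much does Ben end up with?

65.00 points

For player j, contributing a unit is worthwhile iff 5.4 × (j's share) ≥ 1, i.e. iff j's share is at least 0.1852.
The shares above 0.1852 belong to Uma, Jomo and Mika, contributing 20 each; the remaining 3 contribute 0. Total contributed: 60.
Ben keeps 20 and receives 5.4 × 60 × 5/36 = 45.00 from the group account, for a payoff of 65.00.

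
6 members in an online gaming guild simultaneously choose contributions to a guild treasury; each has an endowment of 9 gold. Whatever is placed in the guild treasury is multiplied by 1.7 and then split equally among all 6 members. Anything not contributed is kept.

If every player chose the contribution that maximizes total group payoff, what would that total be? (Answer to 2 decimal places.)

Each contributed unit returns 1.700 to the group as a whole (0.2833 to each of 6 players), which exceeds 1, so the social optimum is full contribution: group total = 1.700 × 54 = 91.80.

91.80 gold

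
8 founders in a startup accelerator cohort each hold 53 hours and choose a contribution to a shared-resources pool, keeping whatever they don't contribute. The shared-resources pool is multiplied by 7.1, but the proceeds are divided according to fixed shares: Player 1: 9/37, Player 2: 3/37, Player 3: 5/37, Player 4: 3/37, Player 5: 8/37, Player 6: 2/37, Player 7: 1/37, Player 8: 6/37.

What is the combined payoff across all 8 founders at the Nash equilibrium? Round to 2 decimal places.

For player j, contributing a unit is worthwhile iff 7.1 × (j's share) ≥ 1, i.e. iff j's share is at least 0.1408.
Player 1, Player 5 and Player 8 clear that bar, contributing 53 each; the remaining 5 contribute 0. Total contributed: 159.
The shared-resources pool pays out 7.1 × 159 = 1128.90 in total (split across the unequal shares, but the aggregate is all that matters for the group sum).
The 5 free-riders keep 53 each, adding 265. Group total = 265 + 1128.90 = 1393.90.

1393.90 hours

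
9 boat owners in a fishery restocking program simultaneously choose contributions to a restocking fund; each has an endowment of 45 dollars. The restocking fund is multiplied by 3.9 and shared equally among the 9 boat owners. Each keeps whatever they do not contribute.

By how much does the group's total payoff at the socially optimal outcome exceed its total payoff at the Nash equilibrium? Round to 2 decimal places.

Each contributed unit returns 3.9/9 = 0.4333 to its contributor — below 1 — so contributing 0 is dominant for every player. At the Nash equilibrium everyone keeps their 45, and the group total is 9 × 45 = 405.
Each contributed unit returns 3.900 to the group as a whole (0.4333 to each of 9 players), which exceeds 1, so the social optimum is full contribution: group total = 3.900 × 405 = 1579.50.
Efficiency loss = 1579.50 − 405 = 1174.50.

1174.50 dollars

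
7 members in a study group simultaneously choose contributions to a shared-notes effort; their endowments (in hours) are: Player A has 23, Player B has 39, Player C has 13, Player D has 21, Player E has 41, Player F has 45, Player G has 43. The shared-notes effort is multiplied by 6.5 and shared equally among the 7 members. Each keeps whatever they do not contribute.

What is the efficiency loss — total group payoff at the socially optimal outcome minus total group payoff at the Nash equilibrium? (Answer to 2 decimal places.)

The private return per contributed unit is 6.5/7 = 0.9286 < 1 for every player regardless of endowment, so the Nash equilibrium is zero contribution and the group total is Σ E_j = 23 + 39 + 13 + 21 + 41 + 45 + 43 = 225.
Each contributed unit returns 6.500 to the group, so the social optimum is full contribution by everyone: group total = 6.500 × 225 = 1462.50.
Efficiency loss = (6.500 − 1) × 225 = 1237.50.

1237.50 hours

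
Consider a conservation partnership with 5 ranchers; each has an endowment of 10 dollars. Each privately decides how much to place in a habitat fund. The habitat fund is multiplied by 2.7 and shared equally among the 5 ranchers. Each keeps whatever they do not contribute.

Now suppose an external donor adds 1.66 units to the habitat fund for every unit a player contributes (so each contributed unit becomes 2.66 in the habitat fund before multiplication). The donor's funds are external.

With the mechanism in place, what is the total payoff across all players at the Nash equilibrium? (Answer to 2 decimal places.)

The effective private return per unit is now 2.7 × 2.66 / 5 = 1.4364 > 1, so every player's dominant strategy flips to full contribution.
So the Nash equilibrium is full contribution by all 5; the group earns 2.7 × 2.66 × 50 = 359.10.

359.10 dollars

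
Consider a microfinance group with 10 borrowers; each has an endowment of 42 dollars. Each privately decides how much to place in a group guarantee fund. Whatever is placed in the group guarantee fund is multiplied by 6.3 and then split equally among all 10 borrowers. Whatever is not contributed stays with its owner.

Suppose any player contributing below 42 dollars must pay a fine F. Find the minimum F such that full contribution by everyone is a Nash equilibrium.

15.54 dollars

Given the others contribute fully, the best deviation is to contribute 0 (any partial contribution still incurs the fine and gives up units whose private return 0.6300 is below 1).
Deviating from 42 to 0 saves 42 dollars but forfeits the deviator's share of the drop in the group guarantee fund: 6.3/10 × 42 = 26.46.
So the deviation gain is 42 − 26.46 = 15.54, and the fine must be at least 15.54 dollars to wipe it out.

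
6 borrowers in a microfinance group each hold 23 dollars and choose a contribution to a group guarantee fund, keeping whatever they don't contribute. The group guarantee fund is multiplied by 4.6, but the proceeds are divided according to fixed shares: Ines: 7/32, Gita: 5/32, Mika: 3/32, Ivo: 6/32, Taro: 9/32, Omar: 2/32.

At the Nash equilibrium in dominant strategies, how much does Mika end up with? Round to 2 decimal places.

42.84 dollars

Each unit j contributes comes back to j as 4.6 × (j's share), so j prefers to contribute only if that share exceeds 1/4.6 = 0.2174; otherwise keeping the unit dominates.
Ines and Taro clear that bar, contributing 23 each; the remaining 4 contribute 0. Total contributed: 46.
Mika keeps 23 and receives 4.6 × 46 × 3/32 = 19.84 from the group guarantee fund, for a payoff of 42.84.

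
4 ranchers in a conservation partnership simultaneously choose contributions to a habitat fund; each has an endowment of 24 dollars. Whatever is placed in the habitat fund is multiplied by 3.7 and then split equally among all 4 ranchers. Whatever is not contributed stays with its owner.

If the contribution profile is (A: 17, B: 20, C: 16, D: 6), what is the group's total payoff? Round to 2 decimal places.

Total contributed: 17 + 20 + 16 + 6 = 59; total kept: 4 × 24 − 59 = 37.
The habitat fund pays out 3.7 × 59 = 218.30 in aggregate.
Group total = 37 + 218.30 = 255.30.

255.30 dollars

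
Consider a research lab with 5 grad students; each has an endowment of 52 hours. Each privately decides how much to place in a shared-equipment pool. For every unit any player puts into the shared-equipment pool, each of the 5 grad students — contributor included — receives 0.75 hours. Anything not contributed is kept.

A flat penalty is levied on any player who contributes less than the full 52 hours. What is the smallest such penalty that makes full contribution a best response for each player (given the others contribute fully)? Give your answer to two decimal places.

13.00 hours

Given the others contribute fully, the best deviation is to contribute 0 (any partial contribution still incurs the fine and gives up units whose private return 0.75 is below 1).
Deviating from 52 to 0 saves 52 hours but forfeits the deviator's share of the drop in the shared-equipment pool: 0.75 × 52 = 39.00.
So the deviation gain is 52 − 39.00 = 13.00, and the fine must be at least 13.00 hours to wipe it out.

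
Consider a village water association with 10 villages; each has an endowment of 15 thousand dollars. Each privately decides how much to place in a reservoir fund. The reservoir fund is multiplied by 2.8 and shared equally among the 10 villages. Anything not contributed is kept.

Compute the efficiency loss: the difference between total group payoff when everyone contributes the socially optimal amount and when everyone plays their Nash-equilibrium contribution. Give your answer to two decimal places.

270.00 thousand dollars

Each contributed unit returns 2.8/10 = 0.2800 to its contributor — below 1 — so contributing 0 is dominant for every player. At the Nash equilibrium everyone keeps their 15, and the group total is 10 × 15 = 150.
Each contributed unit returns 2.800 to the group as a whole (0.2800 to each of 10 players), which exceeds 1, so the social optimum is full contribution: group total = 2.800 × 150 = 420.00.
Efficiency loss = 420.00 − 150 = 270.00.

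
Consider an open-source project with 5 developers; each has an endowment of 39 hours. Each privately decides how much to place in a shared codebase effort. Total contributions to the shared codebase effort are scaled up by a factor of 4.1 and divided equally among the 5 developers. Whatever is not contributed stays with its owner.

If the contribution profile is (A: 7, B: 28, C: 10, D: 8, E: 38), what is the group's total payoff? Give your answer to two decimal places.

Total contributed: 7 + 28 + 10 + 8 + 38 = 91; total kept: 5 × 39 − 91 = 104.
The shared codebase effort pays out 4.1 × 91 = 373.10 in aggregate.
Group total = 104 + 373.10 = 477.10.

477.10 hours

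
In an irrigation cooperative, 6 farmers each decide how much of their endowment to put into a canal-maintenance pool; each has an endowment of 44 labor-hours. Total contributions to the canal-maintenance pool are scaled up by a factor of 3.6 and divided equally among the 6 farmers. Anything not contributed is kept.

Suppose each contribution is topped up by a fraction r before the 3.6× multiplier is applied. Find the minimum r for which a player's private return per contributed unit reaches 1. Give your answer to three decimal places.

0.667

With matching at rate r, one contributed unit becomes (1 + r) in the canal-maintenance pool and returns 3.6 × (1 + r) / 6 to the contributor.
Setting this equal to 1: 1 + r = 6/3.6 = 1.6667.
So the minimum matching rate is r = 1.6667 − 1 = 0.667.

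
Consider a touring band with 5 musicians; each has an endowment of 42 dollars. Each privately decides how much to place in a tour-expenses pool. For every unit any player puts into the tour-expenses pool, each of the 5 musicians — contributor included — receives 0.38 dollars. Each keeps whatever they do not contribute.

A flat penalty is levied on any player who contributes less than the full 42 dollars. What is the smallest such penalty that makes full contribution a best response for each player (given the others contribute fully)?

Given the others contribute fully, the best deviation is to contribute 0 (any partial contribution still incurs the fine and gives up units whose private return 0.38 is below 1).
Deviating from 42 to 0 saves 42 dollars but forfeits the deviator's share of the drop in the tour-expenses pool: 0.38 × 42 = 15.96.
So the deviation gain is 42 − 15.96 = 26.04, and the fine must be at least 26.04 dollars to wipe it out.

26.04 dollars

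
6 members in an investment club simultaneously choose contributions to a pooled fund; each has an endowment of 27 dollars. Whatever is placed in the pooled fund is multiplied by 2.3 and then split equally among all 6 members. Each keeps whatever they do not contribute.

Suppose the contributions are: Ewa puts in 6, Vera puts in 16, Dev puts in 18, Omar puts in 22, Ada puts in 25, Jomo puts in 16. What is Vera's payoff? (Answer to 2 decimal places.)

50.48 dollars

Total contributed: 6 + 16 + 18 + 22 + 25 + 16 = 103.
Each receives 2.3 × 103 / 6 = 39.48 from the pooled fund.
Vera keeps 27 − 16 = 11, so Vera's payoff is 11 + 39.48 = 50.48.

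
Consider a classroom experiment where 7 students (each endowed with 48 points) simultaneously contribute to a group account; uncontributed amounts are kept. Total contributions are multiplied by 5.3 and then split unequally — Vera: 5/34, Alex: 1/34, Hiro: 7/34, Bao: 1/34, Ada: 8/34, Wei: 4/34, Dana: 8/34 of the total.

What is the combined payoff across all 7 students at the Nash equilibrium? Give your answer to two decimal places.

For player j, contributing a unit is worthwhile iff 5.3 × (j's share) ≥ 1, i.e. iff j's share is at least 0.1887.
Hiro, Ada and Dana clear that bar, contributing 48 each; the remaining 4 contribute 0. Total contributed: 144.
The group account pays out 5.3 × 144 = 763.20 in total (split across the unequal shares, but the aggregate is all that matters for the group sum).
The 4 free-riders keep 48 each, adding 192. Group total = 192 + 763.20 = 955.20.

955.20 points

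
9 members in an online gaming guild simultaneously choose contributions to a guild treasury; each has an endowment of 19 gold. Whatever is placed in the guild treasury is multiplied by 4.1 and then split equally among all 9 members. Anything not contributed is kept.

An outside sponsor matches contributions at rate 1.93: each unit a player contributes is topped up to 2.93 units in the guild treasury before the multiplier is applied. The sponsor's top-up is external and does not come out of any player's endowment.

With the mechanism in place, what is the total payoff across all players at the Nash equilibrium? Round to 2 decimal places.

2054.22 gold

The effective private return per unit is now 4.1 × 2.93 / 9 = 1.3348 > 1, so every player's dominant strategy flips to full contribution.
At the Nash equilibrium everyone contributes 19. Group total payoff = 4.1 × 2.93 × 171 = 2054.22.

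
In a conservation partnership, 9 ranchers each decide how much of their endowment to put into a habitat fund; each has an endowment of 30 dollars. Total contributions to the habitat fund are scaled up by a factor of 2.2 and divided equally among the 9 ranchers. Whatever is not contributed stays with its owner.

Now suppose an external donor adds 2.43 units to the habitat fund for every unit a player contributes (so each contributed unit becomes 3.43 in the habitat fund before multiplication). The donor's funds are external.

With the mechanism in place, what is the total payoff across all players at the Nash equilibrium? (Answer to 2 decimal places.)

With the mechanism, a contributed unit returns 2.2 × 3.43 / 9 = 0.8384 per unit of net cost — still below 1 — so contributing 0 remains dominant for every player.
Everyone keeps their endowment and the group total is 9 × 30 = 270.

270.00 dollars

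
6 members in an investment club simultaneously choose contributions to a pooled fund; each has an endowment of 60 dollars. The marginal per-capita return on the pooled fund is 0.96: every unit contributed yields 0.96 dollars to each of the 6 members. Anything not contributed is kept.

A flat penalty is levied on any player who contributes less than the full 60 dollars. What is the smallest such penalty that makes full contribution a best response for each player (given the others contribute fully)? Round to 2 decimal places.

Given the others contribute fully, the best deviation is to contribute 0 (any partial contribution still incurs the fine and gives up units whose private return 0.96 is below 1).
Deviating from 60 to 0 saves 60 dollars but forfeits the deviator's share of the drop in the pooled fund: 0.96 × 60 = 57.60.
So the deviation gain is 60 − 57.60 = 2.40, and the fine must be at least 2.40 dollars to wipe it out.

2.40 dollars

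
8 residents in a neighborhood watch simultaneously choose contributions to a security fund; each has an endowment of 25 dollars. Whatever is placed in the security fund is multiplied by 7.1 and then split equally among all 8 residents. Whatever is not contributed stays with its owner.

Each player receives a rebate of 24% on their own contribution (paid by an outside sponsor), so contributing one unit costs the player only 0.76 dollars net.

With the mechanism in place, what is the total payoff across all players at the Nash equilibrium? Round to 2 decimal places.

The effective private return per unit is now (7.1/8) / 0.76 = 1.1678 > 1, so every player's dominant strategy flips to full contribution.
At the Nash equilibrium everyone contributes 25. Group total payoff = 8 × (25 × 0.24 + 7.1 × 25) = 1468.00.

1468.00 dollars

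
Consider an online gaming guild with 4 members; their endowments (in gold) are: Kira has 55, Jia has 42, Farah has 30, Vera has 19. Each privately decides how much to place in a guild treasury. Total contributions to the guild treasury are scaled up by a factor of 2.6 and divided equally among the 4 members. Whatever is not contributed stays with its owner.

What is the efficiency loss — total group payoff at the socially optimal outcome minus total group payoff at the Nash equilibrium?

The private return per contributed unit is 2.6/4 = 0.6500 < 1 for every player regardless of endowment, so the Nash equilibrium is zero contribution and the group total is Σ E_j = 55 + 42 + 30 + 19 = 146.
Each contributed unit returns 2.600 to the group, so the social optimum is full contribution by everyone: group total = 2.600 × 146 = 379.60.
Efficiency loss = (2.600 − 1) × 146 = 233.60.

233.60 gold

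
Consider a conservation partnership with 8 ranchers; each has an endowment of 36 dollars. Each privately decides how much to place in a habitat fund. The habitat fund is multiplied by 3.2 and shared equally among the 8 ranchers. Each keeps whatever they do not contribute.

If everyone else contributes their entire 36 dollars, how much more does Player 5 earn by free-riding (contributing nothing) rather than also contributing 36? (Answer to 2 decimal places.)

21.60 dollars

Switching from a contribution of 36 to 0 lets Player 5 keep an extra 36 dollars, but lowers the habitat fund by 36, which costs Player 5 their own share of that drop: 3.2/8 × 36 = 14.40.
Net gain = 36 − 14.40 = 21.60. The private return per contributed unit (0.4000) is below 1, so free-riding is indeed the best response regardless of what the others do.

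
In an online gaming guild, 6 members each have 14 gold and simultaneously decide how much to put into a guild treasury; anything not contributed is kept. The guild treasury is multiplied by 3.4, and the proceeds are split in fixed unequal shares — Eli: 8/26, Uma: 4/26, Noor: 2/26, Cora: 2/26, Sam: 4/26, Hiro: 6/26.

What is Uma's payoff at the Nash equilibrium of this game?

Each unit j contributes comes back to j as 3.4 × (j's share), so j prefers to contribute only if that share exceeds 1/3.4 = 0.2941; otherwise keeping the unit dominates.
The only share above 0.2941 is Eli's 8/26, contributing 14; the remaining 5 contribute 0. Total contributed: 14.
Uma keeps 14 and receives 3.4 × 14 × 4/26 = 7.32 from the guild treasury, for a payoff of 21.32.

21.32 gold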